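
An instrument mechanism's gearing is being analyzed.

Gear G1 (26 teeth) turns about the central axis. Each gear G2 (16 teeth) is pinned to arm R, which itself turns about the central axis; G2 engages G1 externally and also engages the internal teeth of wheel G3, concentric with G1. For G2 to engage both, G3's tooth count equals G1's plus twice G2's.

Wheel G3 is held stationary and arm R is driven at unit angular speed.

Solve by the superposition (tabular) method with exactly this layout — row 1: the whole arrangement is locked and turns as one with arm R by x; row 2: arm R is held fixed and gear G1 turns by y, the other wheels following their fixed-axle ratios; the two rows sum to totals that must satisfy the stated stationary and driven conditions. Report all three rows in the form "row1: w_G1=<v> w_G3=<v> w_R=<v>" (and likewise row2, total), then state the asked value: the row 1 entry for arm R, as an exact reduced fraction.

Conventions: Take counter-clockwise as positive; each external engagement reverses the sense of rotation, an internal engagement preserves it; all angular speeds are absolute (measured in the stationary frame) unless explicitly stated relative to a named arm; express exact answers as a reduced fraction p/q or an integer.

row1: w_G1=1 w_G3=1 w_R=1
row2: w_G1=29/13 w_G3=-1 w_R=0
total: w_G1=42/13 w_G3=0 w_R=1
asked value: 1

recognized (axles ride arm R): planetary set, 26/16/58 teeth
row 1: whole set turns with the arm by x
superposition row 2 [arm held]: sun y, ring −(26/58)·y, arm 0
boundary: total ω_ring = x − (26/58)·y = 0 and total ω_arm = x = 1  ⇒  y = 29/13, x = 1
row 2 ring = −(26/58)·29/13 = -1
totals (row 1 + row 2): sun 1 + 29/13 = 42/13, ring 1 + (-1) = 0, arm 1 + 0 = 1
asked cell (row1, arm) = 1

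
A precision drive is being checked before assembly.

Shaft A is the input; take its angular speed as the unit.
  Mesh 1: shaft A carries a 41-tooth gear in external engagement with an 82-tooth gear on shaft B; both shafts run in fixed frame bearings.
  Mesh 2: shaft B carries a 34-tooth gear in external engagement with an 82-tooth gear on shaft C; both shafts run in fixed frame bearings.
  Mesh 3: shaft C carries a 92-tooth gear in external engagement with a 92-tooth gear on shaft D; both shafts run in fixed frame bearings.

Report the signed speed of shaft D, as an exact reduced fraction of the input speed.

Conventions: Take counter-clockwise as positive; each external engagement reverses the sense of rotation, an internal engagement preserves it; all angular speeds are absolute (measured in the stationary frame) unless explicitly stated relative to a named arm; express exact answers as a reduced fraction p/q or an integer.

-17/82

3-mesh fixed-axis compound train (all bearings frame-fixed)
mesh 1 [41T→82T]: |ω|/ω_in = 1×41/82 = 1/2, sense flips to −
mesh 2 [34T→82T]: |ω|/ω_in = (1/2)×34/82 = 17/82, sense flips to +
mesh 3 [92T→92T]: |ω|/ω_in = (17/82)×92/92 = 17/82, sense flips to −
signed output speed (× input speed) = -17/82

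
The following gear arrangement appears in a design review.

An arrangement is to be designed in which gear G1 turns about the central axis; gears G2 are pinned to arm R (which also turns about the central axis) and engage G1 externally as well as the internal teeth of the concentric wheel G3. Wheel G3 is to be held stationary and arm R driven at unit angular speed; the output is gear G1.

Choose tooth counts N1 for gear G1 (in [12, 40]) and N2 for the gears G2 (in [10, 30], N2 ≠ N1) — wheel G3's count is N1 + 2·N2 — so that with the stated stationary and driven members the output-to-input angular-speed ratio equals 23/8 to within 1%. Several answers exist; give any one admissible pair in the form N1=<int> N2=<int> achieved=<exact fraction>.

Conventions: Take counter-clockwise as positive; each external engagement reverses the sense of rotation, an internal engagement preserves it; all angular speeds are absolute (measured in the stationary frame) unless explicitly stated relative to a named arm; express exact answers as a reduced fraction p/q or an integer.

N1=32 N2=14 achieved=23/8

planetary set to be sized for 23/8 (Willis relation)
Willis with ω_ring = 0: ω_sun/ω_arm = (N1+N3)/N1; set equal to 23/8  ⇒  N3/N1 = 23/8 − 1 = 15/8
N3 = N1 + 2·N2  ⇒  N2/N1 = (N3/N1 − 1)/2 = (15/8 − 1)/2 = 7/16
smallest multiple with N1 ≥ 12 and N2 ≥ 10: k = 2  ⇒  N1 = 2·16 = 32, N2 = 2·7 = 14 (N1 ≤ 40, N2 ≤ 30, N2 ≠ N1 ✓), N3 = 32 + 2·14 = 60
check: (N1+N3)/N1 with N1 = 32, N3 = 60 gives 23/8; |achieved − target| = 0 ≤ 23/800 ✓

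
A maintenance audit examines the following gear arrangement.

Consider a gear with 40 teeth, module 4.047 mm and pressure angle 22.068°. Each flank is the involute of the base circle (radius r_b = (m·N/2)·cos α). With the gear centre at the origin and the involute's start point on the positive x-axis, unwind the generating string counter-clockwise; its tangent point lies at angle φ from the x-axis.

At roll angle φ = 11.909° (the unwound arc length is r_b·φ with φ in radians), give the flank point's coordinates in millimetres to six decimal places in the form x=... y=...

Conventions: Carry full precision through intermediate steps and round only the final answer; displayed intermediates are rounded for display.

recognized (one wheel, involute flank): single-mesh tooth geometry, m = 4.047, N = 40
pitch radius r_p = m·N/2 = 4.047·40/2 = 80.940000
base radius r_b = r_p·cos α = 80.940000·cos 22.068° = 75.010223
roll angle φ = 11.909° = 0.20785126 rad
x = r_b·(cos φ + φ·sin φ) = 76.613066
y = r_b·(sin φ − φ·cos φ) = 0.223553

x=76.613066 y=0.223553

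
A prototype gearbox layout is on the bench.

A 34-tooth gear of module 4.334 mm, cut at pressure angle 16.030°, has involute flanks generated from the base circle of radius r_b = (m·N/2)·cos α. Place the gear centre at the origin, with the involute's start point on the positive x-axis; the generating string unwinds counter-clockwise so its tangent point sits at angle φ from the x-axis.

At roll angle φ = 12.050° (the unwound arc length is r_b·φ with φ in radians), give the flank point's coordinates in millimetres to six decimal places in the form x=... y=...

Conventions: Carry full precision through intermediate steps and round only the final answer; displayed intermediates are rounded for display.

single-mesh involute tooth geometry (34T wheel at module 4.334)
pitch radius r_p = m·N/2 = 4.334·34/2 = 73.678000
base radius r_b = r_p·cos α = 73.678000·cos 16.030° = 70.813196
roll angle φ = 12.050° = 0.21031217 rad
x = r_b·(cos φ + φ·sin φ) = 72.361998
y = r_b·(sin φ − φ·cos φ) = 0.218607

x=72.361998 y=0.218607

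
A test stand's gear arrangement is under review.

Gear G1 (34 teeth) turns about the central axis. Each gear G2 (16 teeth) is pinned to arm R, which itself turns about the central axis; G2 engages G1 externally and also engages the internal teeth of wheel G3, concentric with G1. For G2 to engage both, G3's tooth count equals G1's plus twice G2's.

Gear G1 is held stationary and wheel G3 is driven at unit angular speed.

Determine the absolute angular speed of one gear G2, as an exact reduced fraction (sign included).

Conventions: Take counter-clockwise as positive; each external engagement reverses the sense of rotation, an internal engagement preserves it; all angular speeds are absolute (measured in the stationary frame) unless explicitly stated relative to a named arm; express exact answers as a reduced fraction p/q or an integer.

33/16

recognized (axles ride arm R): planetary set, 34/16/66 teeth
ring teeth: 34 + 2·16 = 66
34(ω_sun−ω_arm) = −66(ω_ring−ω_arm),  ω_sun = 0, ω_ring = 1
34(0−ω_arm) = −66(1−ω_arm)  ⇒  100·ω_arm = 66  ⇒  ω_arm = 33/50
sun–planet mesh: 34·(0−33/50) = −16·(ω_p−ω_arm)  ⇒  ω_p−ω_arm = 561/400
ω_p = 33/50 + 561/400 = 33/16
exact speed ratio = 33/16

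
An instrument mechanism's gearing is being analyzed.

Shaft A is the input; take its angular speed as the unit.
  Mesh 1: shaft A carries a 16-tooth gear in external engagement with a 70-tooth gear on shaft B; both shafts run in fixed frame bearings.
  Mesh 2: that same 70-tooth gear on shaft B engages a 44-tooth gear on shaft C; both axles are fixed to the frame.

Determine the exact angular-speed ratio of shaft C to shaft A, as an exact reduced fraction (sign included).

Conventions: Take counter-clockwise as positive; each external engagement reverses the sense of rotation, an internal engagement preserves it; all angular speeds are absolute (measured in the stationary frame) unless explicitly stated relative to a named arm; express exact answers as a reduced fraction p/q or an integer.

4/11

class = fixed-axis compound train [2 meshes; 2 ratios multiply, 2 sense flips]
mesh 1 [16T→70T]: running ratio 8/35, sense −
mesh 2 [70T→44T]: running ratio 4/11, sense +
ω_out/ω_in = 4/11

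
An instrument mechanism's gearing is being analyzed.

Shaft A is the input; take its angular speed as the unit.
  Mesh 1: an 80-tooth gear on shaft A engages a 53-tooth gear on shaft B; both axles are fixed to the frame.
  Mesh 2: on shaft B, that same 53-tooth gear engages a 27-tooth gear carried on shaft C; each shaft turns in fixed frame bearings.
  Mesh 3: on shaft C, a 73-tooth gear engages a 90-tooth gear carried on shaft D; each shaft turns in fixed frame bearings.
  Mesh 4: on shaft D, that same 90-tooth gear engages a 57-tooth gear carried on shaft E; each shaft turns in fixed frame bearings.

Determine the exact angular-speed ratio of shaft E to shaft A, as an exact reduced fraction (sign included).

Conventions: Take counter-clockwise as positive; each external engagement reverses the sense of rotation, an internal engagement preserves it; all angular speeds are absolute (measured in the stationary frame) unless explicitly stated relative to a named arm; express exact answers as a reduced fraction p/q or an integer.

5840/1539

class = fixed-axis compound train [4 meshes; 4 ratios multiply, 4 sense flips]
mesh 1 [80T→53T]: running ratio 80/53, sense −
mesh 2 [53T→27T]: running ratio 80/27, sense +
mesh 3 [73T→90T]: running ratio 584/243, sense −
mesh 4 [90T→57T]: running ratio 5840/1539, sense +
ω_out/ω_in = 5840/1539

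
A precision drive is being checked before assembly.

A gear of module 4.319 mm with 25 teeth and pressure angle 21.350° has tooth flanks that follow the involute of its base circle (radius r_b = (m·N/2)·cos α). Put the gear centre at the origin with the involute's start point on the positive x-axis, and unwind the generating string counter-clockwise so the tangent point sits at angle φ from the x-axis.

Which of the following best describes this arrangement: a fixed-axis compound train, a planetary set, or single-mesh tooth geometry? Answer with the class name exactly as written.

single-mesh tooth geometry

single-mesh involute tooth geometry (25T wheel at module 4.319)
classification: single-mesh tooth geometry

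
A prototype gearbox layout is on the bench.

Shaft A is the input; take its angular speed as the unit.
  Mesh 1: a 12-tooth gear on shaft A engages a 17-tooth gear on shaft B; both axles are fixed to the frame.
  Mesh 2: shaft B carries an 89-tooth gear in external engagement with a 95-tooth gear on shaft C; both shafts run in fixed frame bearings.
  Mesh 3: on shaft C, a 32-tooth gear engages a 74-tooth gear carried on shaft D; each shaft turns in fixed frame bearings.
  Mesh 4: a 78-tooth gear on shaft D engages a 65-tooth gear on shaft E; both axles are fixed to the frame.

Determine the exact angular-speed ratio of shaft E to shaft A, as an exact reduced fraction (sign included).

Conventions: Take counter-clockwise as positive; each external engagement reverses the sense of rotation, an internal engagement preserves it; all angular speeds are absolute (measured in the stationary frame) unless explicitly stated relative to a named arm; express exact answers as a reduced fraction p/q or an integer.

class = fixed-axis compound train [4 meshes; 4 ratios multiply, 4 sense flips]
mesh 1 [12T→17T]: running ratio 12/17, sense −
mesh 2 [89T→95T]: running ratio 1068/1615, sense +
mesh 3 [32T→74T]: running ratio 17088/59755, sense −
mesh 4 [78T→65T]: running ratio 102528/298775, sense +
ω_out/ω_in = 102528/298775

102528/298775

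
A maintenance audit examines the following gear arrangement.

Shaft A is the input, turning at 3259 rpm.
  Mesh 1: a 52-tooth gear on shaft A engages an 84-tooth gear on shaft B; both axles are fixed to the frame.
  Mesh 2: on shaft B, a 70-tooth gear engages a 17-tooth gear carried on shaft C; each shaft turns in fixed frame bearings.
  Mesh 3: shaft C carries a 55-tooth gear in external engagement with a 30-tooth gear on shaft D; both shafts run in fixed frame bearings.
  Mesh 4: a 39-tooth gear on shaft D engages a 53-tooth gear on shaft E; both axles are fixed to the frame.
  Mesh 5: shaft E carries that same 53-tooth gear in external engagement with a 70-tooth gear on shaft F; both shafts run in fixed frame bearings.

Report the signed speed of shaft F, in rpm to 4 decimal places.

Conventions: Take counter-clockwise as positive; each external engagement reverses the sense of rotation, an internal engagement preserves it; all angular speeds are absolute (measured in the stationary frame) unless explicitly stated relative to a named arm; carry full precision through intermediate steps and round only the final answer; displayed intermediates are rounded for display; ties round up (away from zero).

recognized (6 fixed axles, 5 meshes): fixed-axis compound train
mesh 1 [52T→84T]: ω = 3259.0000×52/84 = 2017.4762 rpm, sense flips to −
mesh 2 [70T→17T]: ω = 2017.4762×70/17 = 8307.2549 rpm, sense flips to +
mesh 3 [55T→30T]: ω = 8307.2549×55/30 = 15229.9673 rpm, sense flips to −
mesh 4 [39T→53T]: ω = 15229.9673×39/53 = 11206.9571 rpm, sense flips to +
mesh 5 [53T→70T]: ω = 11206.9571×53/70 = 8485.2675 rpm, sense flips to −
signed output speed = -8485.2675 rpm

-8485.2675 rpm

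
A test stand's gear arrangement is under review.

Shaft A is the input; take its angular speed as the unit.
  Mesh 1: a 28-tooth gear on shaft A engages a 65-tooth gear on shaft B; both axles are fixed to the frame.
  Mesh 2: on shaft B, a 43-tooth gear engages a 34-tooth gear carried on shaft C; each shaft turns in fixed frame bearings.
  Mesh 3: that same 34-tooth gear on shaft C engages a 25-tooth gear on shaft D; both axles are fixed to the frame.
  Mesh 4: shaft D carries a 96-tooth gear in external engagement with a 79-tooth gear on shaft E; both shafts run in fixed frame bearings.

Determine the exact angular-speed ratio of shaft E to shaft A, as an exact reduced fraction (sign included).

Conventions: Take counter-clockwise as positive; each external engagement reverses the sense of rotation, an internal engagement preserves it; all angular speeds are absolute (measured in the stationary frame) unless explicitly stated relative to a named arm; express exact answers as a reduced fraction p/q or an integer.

class = fixed-axis compound train [4 meshes; 4 ratios multiply, 4 sense flips]
mesh 1 [28T→65T]: running ratio 28/65, sense −
mesh 2 [43T→34T]: running ratio 602/1105, sense +
mesh 3 [34T→25T]: running ratio 1204/1625, sense −
mesh 4 [96T→79T]: running ratio 115584/128375, sense +
ω_out/ω_in = 115584/128375

115584/128375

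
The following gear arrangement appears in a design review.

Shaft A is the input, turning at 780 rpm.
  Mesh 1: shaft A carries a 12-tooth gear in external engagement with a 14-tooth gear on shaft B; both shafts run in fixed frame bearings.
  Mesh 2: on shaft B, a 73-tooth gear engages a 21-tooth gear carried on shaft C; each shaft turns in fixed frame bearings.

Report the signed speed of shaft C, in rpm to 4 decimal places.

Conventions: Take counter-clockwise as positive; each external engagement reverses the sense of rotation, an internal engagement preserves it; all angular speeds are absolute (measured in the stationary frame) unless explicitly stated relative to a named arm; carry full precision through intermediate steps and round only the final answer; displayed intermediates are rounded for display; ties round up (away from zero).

+2324.0816 rpm

recognized (3 fixed axles, 2 meshes): fixed-axis compound train
mesh 1 [12T→14T]: ω = 780.0000×12/14 = 668.5714 rpm, sense flips to −
mesh 2 [73T→21T]: ω = 668.5714×73/21 = 2324.0816 rpm, sense flips to +
signed output speed = +2324.0816 rpm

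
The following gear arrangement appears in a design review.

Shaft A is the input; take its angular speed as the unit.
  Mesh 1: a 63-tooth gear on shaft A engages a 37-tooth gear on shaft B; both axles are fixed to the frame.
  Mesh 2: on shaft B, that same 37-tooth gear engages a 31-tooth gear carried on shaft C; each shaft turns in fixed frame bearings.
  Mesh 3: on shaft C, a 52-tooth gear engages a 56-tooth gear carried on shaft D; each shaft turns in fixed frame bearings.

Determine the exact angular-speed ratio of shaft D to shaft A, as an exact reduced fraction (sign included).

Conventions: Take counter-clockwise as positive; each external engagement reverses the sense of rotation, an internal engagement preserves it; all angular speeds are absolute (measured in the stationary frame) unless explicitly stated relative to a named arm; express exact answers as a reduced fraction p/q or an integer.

-117/62

class = fixed-axis compound train [3 meshes; 3 ratios multiply, 3 sense flips]
mesh 1 [63T→37T]: running ratio 63/37, sense −
mesh 2 [37T→31T]: running ratio 63/31, sense +
mesh 3 [52T→56T]: running ratio 117/62, sense −
ω_out/ω_in = -117/62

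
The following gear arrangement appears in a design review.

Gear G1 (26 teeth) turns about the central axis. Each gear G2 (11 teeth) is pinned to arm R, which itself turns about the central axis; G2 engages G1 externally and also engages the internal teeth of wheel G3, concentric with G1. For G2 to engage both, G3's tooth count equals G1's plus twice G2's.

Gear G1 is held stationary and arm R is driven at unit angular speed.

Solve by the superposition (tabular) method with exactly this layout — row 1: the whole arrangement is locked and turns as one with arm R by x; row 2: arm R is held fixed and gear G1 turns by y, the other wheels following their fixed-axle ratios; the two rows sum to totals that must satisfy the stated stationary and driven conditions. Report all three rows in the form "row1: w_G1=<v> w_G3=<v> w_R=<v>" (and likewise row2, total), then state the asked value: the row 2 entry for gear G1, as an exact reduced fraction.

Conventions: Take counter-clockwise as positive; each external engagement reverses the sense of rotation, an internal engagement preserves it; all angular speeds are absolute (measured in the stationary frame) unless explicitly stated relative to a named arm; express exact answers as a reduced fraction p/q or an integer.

topology: planetary set — G1 26T / G2 11T / G3 48T, arm = carrier (Willis)
row 1 — lock + rotate with arm: ω_sun = ω_ring = ω_arm = x
row 2 (arm held, sun turns y): ω_ring = −(26/48)·y, ω_arm = 0
boundary: total ω_sun = x + y = 0 and total ω_arm = x = 1  ⇒  y = -1, x = 1
row 2 ring = −(26/48)·(-1) = 13/24
totals (row 1 + row 2): sun 1 + (-1) = 0, ring 1 + 13/24 = 37/24, arm 1 + 0 = 1
asked cell (row2, sun) = -1

row1: w_G1=1 w_G3=1 w_R=1
row2: w_G1=-1 w_G3=13/24 w_R=0
total: w_G1=0 w_G3=37/24 w_R=1
asked value: -1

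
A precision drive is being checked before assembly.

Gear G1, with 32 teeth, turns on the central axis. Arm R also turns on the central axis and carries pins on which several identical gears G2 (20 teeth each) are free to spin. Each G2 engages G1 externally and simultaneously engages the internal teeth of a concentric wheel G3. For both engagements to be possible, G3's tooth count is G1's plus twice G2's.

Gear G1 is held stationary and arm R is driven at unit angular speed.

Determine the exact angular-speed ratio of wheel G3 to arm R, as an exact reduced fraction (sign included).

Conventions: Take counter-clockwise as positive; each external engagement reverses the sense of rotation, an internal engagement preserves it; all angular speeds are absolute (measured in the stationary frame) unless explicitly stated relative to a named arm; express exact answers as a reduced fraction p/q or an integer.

class = planetary set [G3 = 32+2·20 = 72; Willis about the carrier]
ring teeth: 32 + 2·20 = 72
32(ω_sun−ω_arm) = −72(ω_ring−ω_arm),  ω_sun = 0, ω_arm = 1
ω_ring = 1 − (32/72)(0−1) = 13/9
ω_out/ω_in = 13/9

13/9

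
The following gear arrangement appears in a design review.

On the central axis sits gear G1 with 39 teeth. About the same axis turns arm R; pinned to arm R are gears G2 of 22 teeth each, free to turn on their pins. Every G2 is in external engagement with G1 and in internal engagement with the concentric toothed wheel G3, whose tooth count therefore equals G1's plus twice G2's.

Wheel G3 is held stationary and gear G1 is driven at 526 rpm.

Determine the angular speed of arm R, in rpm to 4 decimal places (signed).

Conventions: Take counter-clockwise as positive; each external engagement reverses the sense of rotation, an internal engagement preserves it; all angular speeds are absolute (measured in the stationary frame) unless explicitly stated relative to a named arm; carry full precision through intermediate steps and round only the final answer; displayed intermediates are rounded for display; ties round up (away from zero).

+168.1475 rpm

recognized (axles ride arm R): planetary set, 39/22/83 teeth
normalise by the input: solve with ω_sun = 1, then scale by 526 rpm
ring teeth: 39 + 2·22 = 83
39(ω_sun−ω_arm) = −83(ω_ring−ω_arm),  ω_ring = 0, ω_sun = 1
39(1−ω_arm) = −83(0−ω_arm)  ⇒  122·ω_arm = 39  ⇒  ω_arm = 39/122
scale: ω_arm = 39/122 × 526 rpm = +168.1475 rpm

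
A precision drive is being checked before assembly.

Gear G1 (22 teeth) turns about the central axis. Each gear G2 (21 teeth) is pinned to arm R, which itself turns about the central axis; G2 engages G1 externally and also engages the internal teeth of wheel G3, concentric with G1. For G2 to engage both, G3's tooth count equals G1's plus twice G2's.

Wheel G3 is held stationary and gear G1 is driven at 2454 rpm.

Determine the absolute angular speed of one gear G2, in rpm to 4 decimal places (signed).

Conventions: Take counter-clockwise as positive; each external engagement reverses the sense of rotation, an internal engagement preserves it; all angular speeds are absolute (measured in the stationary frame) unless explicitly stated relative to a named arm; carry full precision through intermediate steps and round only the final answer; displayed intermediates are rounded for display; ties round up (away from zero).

-1285.4286 rpm

recognized (axles ride arm R): planetary set, 22/21/64 teeth
normalise by the input: solve with ω_sun = 1, then scale by 2454 rpm
ring teeth: 22 + 2·21 = 64
22(ω_sun−ω_arm) = −64(ω_ring−ω_arm),  ω_ring = 0, ω_sun = 1
22(1−ω_arm) = −64(0−ω_arm)  ⇒  86·ω_arm = 22  ⇒  ω_arm = 11/43
sun–planet mesh: 22·(1−11/43) = −21·(ω_p−ω_arm)  ⇒  ω_p−ω_arm = -704/903
ω_p = 11/43 − 704/903 = -11/21
scale: ω_p = -11/21 × 2454 rpm = -1285.4286 rpm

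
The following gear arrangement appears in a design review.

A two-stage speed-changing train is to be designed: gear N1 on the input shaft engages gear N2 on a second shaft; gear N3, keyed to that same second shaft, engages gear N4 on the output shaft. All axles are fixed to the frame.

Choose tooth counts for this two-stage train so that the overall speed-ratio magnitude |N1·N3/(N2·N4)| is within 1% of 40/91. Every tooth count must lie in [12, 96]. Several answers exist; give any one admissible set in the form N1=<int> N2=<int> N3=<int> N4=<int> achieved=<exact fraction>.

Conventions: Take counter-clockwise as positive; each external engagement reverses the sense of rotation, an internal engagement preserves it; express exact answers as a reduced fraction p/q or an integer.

topology: fixed-axis compound train — 2 stages, target 40/91
target = 40/91 in lowest terms: an exact hit needs N1·N3 = k·40 and N2·N4 = k·91 for one integer k, every count in [12, 96]; additionally prefer no 1:1 stage (N1 ≠ N2, N3 ≠ N4)
k = 1…5: no 1:1-free in-range split of k·40 and k·91 into factor pairs; take k = 6
k = 6: N1·N3 = 240 = 12·20, N2·N4 = 546 = 13·42
achieved = 12·20/(13·42) = 40/91; |achieved − target| = 0 ≤ 2/455 ✓

N1=12 N2=13 N3=20 N4=42 achieved=40/91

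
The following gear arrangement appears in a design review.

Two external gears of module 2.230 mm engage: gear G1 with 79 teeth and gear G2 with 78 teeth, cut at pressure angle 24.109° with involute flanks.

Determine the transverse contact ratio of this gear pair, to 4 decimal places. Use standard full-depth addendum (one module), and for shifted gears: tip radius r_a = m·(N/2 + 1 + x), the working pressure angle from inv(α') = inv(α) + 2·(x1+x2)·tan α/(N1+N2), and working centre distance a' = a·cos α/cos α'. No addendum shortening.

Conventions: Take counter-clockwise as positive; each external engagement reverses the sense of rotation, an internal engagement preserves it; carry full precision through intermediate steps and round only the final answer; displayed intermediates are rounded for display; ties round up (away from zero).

1.6129

class = single-mesh tooth geometry [involute pair 79T × 78T, m = 2.230]
base radii: r_b1 = 80.401348, r_b2 = 79.383609
tip radii: r_a1 = 90.315000, r_a2 = 89.200000
no profile shift: α' = α, a' = a
action lengths: √(r_a1²−r_b1²) = 41.139063, √(r_a2²−r_b2²) = 40.680248
base pitch p_b = π·m·cos α = 6.394640
CR = (41.139063 + 40.680248 − 175.055000·sin 24.10900°)/6.394640 = 1.612901
contact ratio ≈ 1.6129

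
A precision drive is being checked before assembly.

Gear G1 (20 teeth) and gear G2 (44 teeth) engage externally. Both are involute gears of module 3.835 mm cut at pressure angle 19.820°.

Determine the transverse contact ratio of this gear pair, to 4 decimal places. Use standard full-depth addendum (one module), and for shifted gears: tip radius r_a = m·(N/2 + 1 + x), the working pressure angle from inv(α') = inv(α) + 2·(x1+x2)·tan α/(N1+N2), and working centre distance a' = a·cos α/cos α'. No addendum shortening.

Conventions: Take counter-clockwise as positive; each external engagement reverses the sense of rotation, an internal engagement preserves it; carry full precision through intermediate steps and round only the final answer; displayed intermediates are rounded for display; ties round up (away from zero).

1.6520

single-mesh involute tooth geometry (20T engaging 44T at module 3.835)
base radii: r_b1 = 36.078241, r_b2 = 79.372130
tip radii: r_a1 = 42.185000, r_a2 = 88.205000
no profile shift: α' = α, a' = a
action lengths: √(r_a1²−r_b1²) = 21.861719, √(r_a2²−r_b2²) = 38.473199
base pitch p_b = π·m·cos α = 11.334314
CR = (21.861719 + 38.473199 − 122.720000·sin 19.82000°)/11.334314 = 1.652036
contact ratio ≈ 1.6520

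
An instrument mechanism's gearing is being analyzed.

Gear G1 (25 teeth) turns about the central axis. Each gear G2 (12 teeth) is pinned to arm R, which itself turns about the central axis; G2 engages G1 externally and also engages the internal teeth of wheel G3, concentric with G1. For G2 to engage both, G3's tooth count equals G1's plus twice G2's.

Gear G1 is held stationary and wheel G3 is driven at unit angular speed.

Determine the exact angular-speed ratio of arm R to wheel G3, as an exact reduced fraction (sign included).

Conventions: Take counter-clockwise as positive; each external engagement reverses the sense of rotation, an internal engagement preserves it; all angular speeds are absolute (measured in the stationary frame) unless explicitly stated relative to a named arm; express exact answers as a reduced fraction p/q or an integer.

topology: planetary set — G1 25T / G2 12T / G3 49T, arm = carrier (Willis)
ring teeth: 25 + 2·12 = 49
25(ω_sun−ω_arm) = −49(ω_ring−ω_arm),  ω_sun = 0, ω_ring = 1
25(0−ω_arm) = −49(1−ω_arm)  ⇒  74·ω_arm = 49  ⇒  ω_arm = 49/74
ω_out/ω_in = 49/74

49/74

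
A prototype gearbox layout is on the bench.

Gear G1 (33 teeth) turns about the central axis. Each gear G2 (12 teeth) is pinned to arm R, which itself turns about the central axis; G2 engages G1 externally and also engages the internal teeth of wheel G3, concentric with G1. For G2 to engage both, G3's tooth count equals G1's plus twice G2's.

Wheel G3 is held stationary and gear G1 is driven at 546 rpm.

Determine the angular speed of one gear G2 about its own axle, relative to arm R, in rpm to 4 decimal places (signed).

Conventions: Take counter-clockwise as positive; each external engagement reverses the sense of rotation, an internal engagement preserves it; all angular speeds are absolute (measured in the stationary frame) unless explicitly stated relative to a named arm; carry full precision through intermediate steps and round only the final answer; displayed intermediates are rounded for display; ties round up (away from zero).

-950.9500 rpm

topology: planetary set — G1 33T / G2 12T / G3 57T, arm = carrier (Willis)
normalise by the input: solve with ω_sun = 1, then scale by 546 rpm
ring teeth: 33 + 2·12 = 57
33(ω_sun−ω_arm) = −57(ω_ring−ω_arm),  ω_ring = 0, ω_sun = 1
33(1−ω_arm) = −57(0−ω_arm)  ⇒  90·ω_arm = 33  ⇒  ω_arm = 11/30
sun–planet mesh: 33·(1−11/30) = −12·(ω_p−ω_arm)  ⇒  ω_p−ω_arm = -209/120
scale: ω_p−ω_arm = -209/120 × 546 rpm = -950.9500 rpm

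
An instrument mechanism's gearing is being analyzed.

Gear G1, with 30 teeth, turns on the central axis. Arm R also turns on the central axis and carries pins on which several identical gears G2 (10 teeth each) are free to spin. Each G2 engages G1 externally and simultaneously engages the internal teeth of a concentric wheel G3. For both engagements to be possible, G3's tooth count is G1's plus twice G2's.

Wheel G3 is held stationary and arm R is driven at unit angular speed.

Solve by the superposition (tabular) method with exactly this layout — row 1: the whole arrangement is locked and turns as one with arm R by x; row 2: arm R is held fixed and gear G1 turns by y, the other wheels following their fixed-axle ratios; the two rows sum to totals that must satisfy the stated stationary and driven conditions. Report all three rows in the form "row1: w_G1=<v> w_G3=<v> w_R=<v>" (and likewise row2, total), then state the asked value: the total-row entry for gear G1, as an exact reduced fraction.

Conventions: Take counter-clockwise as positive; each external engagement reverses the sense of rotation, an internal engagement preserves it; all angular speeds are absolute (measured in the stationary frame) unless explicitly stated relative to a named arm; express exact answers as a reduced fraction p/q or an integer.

recognized (axles ride arm R): planetary set, 30/10/50 teeth
row 1 (train locked, turned with arm): all members turn x
row 2 — arm fixed, fixed-axis ratios: sun y, ring −(30/50)·y, arm 0
boundary: total ω_ring = x − (30/50)·y = 0 and total ω_arm = x = 1  ⇒  y = 5/3, x = 1
row 2 ring = −(30/50)·5/3 = -1
totals (row 1 + row 2): sun 1 + 5/3 = 8/3, ring 1 + (-1) = 0, arm 1 + 0 = 1
asked cell (total, sun) = 8/3

row1: w_G1=1 w_G3=1 w_R=1
row2: w_G1=5/3 w_G3=-1 w_R=0
total: w_G1=8/3 w_G3=0 w_R=1
asked value: 8/3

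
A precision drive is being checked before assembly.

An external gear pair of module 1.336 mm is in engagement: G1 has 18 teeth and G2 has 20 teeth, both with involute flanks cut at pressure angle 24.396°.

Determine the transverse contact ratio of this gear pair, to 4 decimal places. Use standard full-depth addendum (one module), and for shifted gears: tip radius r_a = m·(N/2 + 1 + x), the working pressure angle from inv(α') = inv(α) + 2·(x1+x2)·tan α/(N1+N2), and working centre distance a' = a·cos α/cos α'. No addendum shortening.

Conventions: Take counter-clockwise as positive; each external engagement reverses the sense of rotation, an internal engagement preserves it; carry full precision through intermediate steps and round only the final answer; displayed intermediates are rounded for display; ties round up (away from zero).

1.4156

topology: single-mesh involute geometry — m = 1.336, 18T/20T pair
base radii: r_b1 = 10.950407, r_b2 = 12.167119
tip radii: r_a1 = 13.360000, r_a2 = 14.696000
no profile shift: α' = α, a' = a
action lengths: √(r_a1²−r_b1²) = 7.653639, √(r_a2²−r_b2²) = 8.242186
base pitch p_b = π·m·cos α = 3.822413
CR = (7.653639 + 8.242186 − 25.384000·sin 24.39600°)/3.822413 = 1.415649
contact ratio ≈ 1.4156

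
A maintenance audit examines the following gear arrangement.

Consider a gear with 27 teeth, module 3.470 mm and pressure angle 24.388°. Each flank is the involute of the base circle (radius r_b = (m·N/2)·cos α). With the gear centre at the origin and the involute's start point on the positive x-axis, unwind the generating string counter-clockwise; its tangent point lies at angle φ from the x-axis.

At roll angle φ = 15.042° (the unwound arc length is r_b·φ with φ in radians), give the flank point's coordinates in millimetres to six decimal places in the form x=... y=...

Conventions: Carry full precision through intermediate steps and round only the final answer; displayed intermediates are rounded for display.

class = single-mesh tooth geometry [base-circle involute, m = 3.470, 27T]
pitch radius r_p = m·N/2 = 3.470·27/2 = 46.845000
base radius r_b = r_p·cos α = 46.845000·cos 24.388° = 42.665028
roll angle φ = 15.042° = 0.26253243 rad
x = r_b·(cos φ + φ·sin φ) = 44.110097
y = r_b·(sin φ − φ·cos φ) = 0.255566

x=44.110097 y=0.255566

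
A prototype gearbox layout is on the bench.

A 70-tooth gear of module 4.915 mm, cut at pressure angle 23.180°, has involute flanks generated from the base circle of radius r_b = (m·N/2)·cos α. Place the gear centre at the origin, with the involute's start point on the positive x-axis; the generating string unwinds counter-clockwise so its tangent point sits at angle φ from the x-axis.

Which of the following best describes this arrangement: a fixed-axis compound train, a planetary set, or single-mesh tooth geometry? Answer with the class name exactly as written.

single-mesh tooth geometry

single-mesh involute tooth geometry (70T wheel at module 4.915)
classification: single-mesh tooth geometry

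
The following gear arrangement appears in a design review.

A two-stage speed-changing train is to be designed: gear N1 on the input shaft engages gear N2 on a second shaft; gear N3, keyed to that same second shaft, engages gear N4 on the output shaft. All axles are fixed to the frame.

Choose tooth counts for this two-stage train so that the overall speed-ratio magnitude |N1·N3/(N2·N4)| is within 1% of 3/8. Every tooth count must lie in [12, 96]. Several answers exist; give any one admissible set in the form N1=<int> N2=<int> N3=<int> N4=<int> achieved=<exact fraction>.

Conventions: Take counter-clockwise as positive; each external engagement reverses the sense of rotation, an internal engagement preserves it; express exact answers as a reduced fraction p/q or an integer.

N1=12 N2=16 N3=12 N4=24 achieved=3/8

design class (target 3/8): fixed-axis compound train
target = 3/8 in lowest terms: an exact hit needs N1·N3 = k·3 and N2·N4 = k·8 for one integer k, every count in [12, 96]; additionally prefer no 1:1 stage (N1 ≠ N2, N3 ≠ N4)
k = 1…47: no 1:1-free in-range split of k·3 and k·8 into factor pairs; take k = 48
k = 48: N1·N3 = 144 = 12·12, N2·N4 = 384 = 16·24
achieved = 12·12/(16·24) = 3/8; |achieved − target| = 0 ≤ 3/800 ✓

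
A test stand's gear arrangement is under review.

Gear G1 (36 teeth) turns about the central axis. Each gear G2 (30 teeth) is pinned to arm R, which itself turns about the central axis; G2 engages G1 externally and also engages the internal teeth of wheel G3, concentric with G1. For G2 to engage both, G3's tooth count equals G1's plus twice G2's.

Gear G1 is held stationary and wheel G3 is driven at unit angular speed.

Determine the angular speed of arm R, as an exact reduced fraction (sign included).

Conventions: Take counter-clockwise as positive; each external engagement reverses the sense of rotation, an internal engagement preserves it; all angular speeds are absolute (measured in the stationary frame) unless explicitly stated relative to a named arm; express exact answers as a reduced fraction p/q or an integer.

class = planetary set [G3 = 36+2·30 = 96; Willis about the carrier]
ring teeth: 36 + 2·30 = 96
36(ω_sun−ω_arm) = −96(ω_ring−ω_arm),  ω_sun = 0, ω_ring = 1
36(0−ω_arm) = −96(1−ω_arm)  ⇒  132·ω_arm = 96  ⇒  ω_arm = 8/11
exact speed ratio = 8/11

8/11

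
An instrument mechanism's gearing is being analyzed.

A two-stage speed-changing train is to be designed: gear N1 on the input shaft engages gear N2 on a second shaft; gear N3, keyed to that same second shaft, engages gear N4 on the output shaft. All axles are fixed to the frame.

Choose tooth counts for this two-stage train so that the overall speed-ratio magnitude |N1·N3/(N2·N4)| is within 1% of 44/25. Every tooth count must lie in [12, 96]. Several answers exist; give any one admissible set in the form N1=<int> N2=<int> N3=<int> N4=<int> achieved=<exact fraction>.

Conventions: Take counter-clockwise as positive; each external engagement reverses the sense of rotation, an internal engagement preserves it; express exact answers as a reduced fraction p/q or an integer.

N1=12 N2=15 N3=33 N4=15 achieved=44/25

2-stage fixed-axis compound train for ratio 44/25
target = 44/25 in lowest terms: an exact hit needs N1·N3 = k·44 and N2·N4 = k·25 for one integer k, every count in [12, 96]; additionally prefer no 1:1 stage (N1 ≠ N2, N3 ≠ N4)
k = 1…8: no 1:1-free in-range split of k·44 and k·25 into factor pairs; take k = 9
k = 9: N1·N3 = 396 = 12·33, N2·N4 = 225 = 15·15
achieved = 12·33/(15·15) = 44/25; |achieved − target| = 0 ≤ 11/625 ✓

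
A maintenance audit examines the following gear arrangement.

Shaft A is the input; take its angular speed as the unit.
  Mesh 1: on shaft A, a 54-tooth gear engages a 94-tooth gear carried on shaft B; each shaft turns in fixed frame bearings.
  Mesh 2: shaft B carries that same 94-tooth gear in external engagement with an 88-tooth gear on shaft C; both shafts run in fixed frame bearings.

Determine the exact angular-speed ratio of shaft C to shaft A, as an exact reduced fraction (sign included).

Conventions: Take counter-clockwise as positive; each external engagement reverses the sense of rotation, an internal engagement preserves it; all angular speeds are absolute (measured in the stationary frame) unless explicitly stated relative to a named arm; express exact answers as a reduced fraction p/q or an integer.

class = fixed-axis compound train [2 meshes; 2 ratios multiply, 2 sense flips]
mesh 1 [54T→94T]: running ratio 27/47, sense −
mesh 2 [94T→88T]: running ratio 27/44, sense +
ω_out/ω_in = 27/44

27/44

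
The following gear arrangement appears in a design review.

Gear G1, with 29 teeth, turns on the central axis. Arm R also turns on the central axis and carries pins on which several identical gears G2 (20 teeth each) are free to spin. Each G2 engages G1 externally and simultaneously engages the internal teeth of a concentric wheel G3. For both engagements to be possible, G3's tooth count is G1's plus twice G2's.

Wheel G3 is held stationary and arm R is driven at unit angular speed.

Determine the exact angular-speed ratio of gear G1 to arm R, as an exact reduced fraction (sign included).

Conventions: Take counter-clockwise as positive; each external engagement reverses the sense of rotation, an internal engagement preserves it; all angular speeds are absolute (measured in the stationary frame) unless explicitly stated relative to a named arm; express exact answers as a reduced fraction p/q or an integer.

98/29

topology: planetary set — G1 29T / G2 20T / G3 69T, arm = carrier (Willis)
ring teeth: 29 + 2·20 = 69
29(ω_sun−ω_arm) = −69(ω_ring−ω_arm),  ω_ring = 0, ω_arm = 1
ω_sun = 1 − (69/29)(0−1) = 98/29
ω_out/ω_in = 98/29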